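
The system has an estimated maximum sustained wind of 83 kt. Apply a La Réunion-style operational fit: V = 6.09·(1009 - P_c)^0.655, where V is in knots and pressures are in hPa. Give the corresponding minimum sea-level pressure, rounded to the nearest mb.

955 mb

ΔP = (V / 6.09)^(1/0.655) = (83/6.09)^1.527.
83/6.09 = 13.629; 13.629^1.527 ≈ 53.95 mb.
P_c = 1009 − 53.95 = 955.05 ≈ 955 mb.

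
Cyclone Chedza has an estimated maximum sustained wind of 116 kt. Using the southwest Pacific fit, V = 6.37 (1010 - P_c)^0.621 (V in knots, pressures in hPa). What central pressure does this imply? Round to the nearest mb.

ΔP = (V / 6.37)^(1/0.621) = (116/6.37)^1.610.
116/6.37 = 18.210; 18.210^1.610 ≈ 107.03 mb.
P_c = 1010 − 107.03 = 902.97 ≈ 903 mb.

903 mb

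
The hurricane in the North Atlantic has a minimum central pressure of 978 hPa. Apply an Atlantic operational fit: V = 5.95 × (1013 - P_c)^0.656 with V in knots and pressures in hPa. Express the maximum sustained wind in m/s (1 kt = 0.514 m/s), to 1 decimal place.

ΔP = 1013 − 978 = 35 hPa.
V ≈ 5.95 × 35^0.656 = 5.95 × 10.302 ≈ 61.295 kt.
61.295 × 0.514 ≈ 31.51 m/s → 31.5 m/s.

31.5 m/s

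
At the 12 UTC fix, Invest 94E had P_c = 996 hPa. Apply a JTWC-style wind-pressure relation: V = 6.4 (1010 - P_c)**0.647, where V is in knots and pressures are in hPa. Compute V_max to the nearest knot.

35 kt

ΔP = 1010 − 996 = 14 hPa.
14^0.647 ≈ 5.515.
V ≈ 6.4 × 5.515 ≈ 35.3 kt.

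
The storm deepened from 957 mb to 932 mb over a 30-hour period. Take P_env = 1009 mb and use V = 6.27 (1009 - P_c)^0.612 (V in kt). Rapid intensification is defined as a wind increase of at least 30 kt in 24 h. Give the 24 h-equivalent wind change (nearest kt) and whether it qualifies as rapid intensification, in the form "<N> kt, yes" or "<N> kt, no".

V₁: ΔP = 52, V ≈ 6.27 × 52^0.612 ≈ 70.38 kt.
V₂: ΔP = 77, V ≈ 6.27 × 77^0.612 ≈ 89.50 kt.
ΔV over 30 h = 19.12 kt → 24 h equivalent = 19.12 × 24/30 ≈ 15.30 kt.
15 kt < 30 kt ⇒ not rapid intensification.

15 kt, no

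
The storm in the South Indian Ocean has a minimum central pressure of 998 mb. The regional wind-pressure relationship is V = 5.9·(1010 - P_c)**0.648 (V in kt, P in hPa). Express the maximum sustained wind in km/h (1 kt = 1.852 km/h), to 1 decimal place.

ΔP = 1010 − 998 = 12 mb.
V ≈ 5.9 × 12^0.648 = 5.9 × 5.004 ≈ 29.523 kt.
29.523 × 1.852 ≈ 54.68 km/h → 54.7 km/h.

54.7 km/h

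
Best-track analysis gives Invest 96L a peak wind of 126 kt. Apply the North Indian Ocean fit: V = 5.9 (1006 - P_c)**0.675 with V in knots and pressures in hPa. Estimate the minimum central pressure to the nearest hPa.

ΔP = (V / 5.9)^(1/0.675) = (126/5.9)^1.481.
126/5.9 = 21.356; 21.356^1.481 ≈ 93.25 hPa.
P_c = 1006 − 93.25 = 912.75 ≈ 913 hPa.

913 hPa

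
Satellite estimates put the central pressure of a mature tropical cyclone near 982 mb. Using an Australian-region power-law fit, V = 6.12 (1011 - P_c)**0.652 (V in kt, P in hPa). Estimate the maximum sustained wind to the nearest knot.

ΔP = 1011 − 982 = 29 mb.
29^0.652 ≈ 8.984.
V ≈ 6.12 × 8.984 ≈ 55.0 kt.

55 kt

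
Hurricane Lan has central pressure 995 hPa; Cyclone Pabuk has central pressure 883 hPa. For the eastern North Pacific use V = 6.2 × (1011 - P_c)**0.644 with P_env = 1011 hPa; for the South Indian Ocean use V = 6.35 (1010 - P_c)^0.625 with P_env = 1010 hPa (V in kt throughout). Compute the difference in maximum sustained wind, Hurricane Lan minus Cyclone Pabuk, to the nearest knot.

Hurricane Lan: ΔP = 16; V ≈ 6.2 × 16^0.644 ≈ 36.97 kt.
Cyclone Pabuk: ΔP = 127; V ≈ 6.35 × 127^0.625 ≈ 131.11 kt.
Difference ≈ 36.97 − 131.11 = -94.14 → -94 kt.

-94 kt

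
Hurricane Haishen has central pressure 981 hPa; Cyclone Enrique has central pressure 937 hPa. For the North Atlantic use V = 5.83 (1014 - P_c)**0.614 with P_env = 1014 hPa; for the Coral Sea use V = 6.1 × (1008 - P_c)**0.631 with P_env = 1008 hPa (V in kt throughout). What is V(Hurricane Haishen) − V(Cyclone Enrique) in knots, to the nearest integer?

-40 kt

Hurricane Haishen: ΔP = 33; V ≈ 5.83 × 33^0.614 ≈ 49.89 kt.
Cyclone Enrique: ΔP = 71; V ≈ 6.1 × 71^0.631 ≈ 89.84 kt.
Difference ≈ 49.89 − 89.84 = -39.95 → -40 kt.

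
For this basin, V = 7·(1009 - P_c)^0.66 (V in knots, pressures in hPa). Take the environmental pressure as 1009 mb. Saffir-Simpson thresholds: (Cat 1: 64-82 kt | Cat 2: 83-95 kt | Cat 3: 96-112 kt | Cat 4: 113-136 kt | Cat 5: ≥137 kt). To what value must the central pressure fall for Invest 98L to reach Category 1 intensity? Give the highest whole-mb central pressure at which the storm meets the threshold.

980 mb

Category 1 begins at V = 64 kt.
Required ΔP = (64/7)^(1/0.66) = 9.143^1.515 ≈ 28.59 mb.
P_c ≤ 1009 − 28.59 = 980.41, so the highest integer P_c is 980 mb.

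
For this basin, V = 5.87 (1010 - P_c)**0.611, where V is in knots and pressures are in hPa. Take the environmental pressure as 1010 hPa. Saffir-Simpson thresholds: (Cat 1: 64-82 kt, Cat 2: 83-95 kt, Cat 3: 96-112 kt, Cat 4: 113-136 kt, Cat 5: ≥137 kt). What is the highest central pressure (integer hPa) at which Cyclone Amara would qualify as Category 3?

Category 3 begins at V = 96 kt.
Required ΔP = (96/5.87)^(1/0.611) = 16.354^1.637 ≈ 96.90 hPa.
P_c ≤ 1010 − 96.90 = 913.10, so the highest integer P_c is 913 hPa.

913 hPa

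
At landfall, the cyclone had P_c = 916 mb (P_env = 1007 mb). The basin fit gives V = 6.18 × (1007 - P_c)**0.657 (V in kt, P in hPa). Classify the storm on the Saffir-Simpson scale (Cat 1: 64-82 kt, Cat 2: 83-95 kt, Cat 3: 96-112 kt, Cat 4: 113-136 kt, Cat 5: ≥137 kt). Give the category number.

ΔP = 1007 − 916 = 91 mb.
V ≈ 6.18 × 91^0.657 = 6.18 × 19.37 ≈ 120 kt.
120 kt falls in the Category 4 band.

4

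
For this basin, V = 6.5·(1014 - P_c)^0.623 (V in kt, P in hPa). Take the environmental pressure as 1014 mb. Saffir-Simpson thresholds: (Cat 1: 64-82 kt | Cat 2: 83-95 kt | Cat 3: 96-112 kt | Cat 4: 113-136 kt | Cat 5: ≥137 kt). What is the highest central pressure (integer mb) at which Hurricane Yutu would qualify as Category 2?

Category 2 begins at V = 83 kt.
Required ΔP = (83/6.5)^(1/0.623) = 12.769^1.605 ≈ 59.64 mb.
P_c ≤ 1014 − 59.64 = 954.36, so the highest integer P_c is 954 mb.

954 mb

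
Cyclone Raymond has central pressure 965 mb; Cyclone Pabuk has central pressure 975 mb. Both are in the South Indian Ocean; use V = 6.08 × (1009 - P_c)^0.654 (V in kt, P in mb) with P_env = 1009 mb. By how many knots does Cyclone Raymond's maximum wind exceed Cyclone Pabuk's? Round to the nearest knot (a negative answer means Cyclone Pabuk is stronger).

11 kt

Cyclone Raymond: ΔP = 44; V ≈ 6.08 × 44^0.654 ≈ 72.23 kt.
Cyclone Pabuk: ΔP = 34; V ≈ 6.08 × 34^0.654 ≈ 61.02 kt.
Difference ≈ 72.23 − 61.02 = 11.21 → 11 kt.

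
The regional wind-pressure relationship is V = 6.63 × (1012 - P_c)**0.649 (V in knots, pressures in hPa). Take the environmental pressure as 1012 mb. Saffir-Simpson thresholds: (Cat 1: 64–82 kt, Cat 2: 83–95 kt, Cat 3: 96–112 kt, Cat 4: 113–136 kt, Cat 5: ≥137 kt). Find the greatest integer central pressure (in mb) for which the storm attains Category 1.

Category 1 begins at V = 64 kt.
Required ΔP = (64/6.63)^(1/0.649) = 9.653^1.541 ≈ 32.90 mb.
P_c ≤ 1012 − 32.90 = 979.10, so the highest integer P_c is 979 mb.

979 mb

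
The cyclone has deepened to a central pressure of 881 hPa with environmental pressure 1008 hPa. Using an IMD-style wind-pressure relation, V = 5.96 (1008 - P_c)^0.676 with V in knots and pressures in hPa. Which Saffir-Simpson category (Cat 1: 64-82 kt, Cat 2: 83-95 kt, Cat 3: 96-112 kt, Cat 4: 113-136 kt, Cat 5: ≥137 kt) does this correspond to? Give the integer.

ΔP = 1008 − 881 = 127 hPa.
V ≈ 5.96 × 127^0.676 = 5.96 × 26.43 ≈ 158 kt.
158 kt falls in the Category 5 band.

5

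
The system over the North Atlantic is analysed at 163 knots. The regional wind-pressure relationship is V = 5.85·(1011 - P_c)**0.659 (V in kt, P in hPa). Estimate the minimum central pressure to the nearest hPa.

855 hPa

ΔP = (V / 5.85)^(1/0.659) = (163/5.85)^1.517.
163/5.85 = 27.863; 27.863^1.517 ≈ 155.87 hPa.
P_c = 1011 − 155.87 = 855.13 ≈ 855 hPa.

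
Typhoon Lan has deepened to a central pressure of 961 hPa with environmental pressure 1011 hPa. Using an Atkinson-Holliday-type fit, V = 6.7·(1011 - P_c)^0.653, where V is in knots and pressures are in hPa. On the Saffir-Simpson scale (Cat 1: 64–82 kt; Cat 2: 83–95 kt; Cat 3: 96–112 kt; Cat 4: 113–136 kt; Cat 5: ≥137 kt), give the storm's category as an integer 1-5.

2

ΔP = 1011 − 961 = 50 hPa.
V ≈ 6.7 × 50^0.653 = 6.7 × 12.87 ≈ 86 kt.
86 kt falls in the Category 2 band.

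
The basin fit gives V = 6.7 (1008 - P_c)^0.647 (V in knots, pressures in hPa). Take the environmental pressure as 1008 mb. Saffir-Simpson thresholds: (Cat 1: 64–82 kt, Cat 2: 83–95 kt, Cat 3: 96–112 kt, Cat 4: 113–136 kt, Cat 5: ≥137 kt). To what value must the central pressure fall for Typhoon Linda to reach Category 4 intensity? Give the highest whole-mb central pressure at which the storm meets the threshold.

929 mb

Category 4 begins at V = 113 kt.
Required ΔP = (113/6.7)^(1/0.647) = 16.866^1.546 ≈ 78.79 mb.
P_c ≤ 1008 − 78.79 = 929.21, so the highest integer P_c is 929 mb.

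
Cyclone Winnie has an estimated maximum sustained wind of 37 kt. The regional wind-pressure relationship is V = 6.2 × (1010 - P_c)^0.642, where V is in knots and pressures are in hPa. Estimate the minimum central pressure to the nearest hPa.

994 hPa

ΔP = (V / 6.2)^(1/0.642) = (37/6.2)^1.558.
37/6.2 = 5.968; 5.968^1.558 ≈ 16.16 hPa.
P_c = 1010 − 16.16 = 993.84 ≈ 994 hPa.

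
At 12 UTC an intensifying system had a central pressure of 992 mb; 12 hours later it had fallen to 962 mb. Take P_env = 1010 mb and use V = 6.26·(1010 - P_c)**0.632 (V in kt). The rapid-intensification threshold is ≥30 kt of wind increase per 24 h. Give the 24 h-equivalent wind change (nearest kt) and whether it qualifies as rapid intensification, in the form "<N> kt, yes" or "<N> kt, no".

67 kt, yes

V₁: ΔP = 18, V ≈ 6.26 × 18^0.632 ≈ 38.90 kt.
V₂: ΔP = 48, V ≈ 6.26 × 48^0.632 ≈ 72.30 kt.
ΔV over 12 h = 33.40 kt → 24 h equivalent = 33.40 × 24/12 ≈ 66.80 kt.
67 kt ≥ 30 kt ⇒ rapid intensification.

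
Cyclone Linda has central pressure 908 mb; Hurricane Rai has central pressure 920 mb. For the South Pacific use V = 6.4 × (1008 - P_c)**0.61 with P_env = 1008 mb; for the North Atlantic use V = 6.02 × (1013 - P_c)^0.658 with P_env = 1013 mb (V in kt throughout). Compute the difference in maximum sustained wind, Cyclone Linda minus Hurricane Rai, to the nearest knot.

Cyclone Linda: ΔP = 100; V ≈ 6.4 × 100^0.61 ≈ 106.21 kt.
Hurricane Rai: ΔP = 93; V ≈ 6.02 × 93^0.658 ≈ 118.81 kt.
Difference ≈ 106.21 − 118.81 = -12.60 → -13 kt.

-13 kt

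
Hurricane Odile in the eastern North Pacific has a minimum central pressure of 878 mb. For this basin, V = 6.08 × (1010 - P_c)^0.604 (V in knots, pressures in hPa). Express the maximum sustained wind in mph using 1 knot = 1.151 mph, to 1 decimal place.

133.6 mph

ΔP = 1010 − 878 = 132 mb.
V ≈ 6.08 × 132^0.604 = 6.08 × 19.091 ≈ 116.073 kt.
116.073 × 1.151 ≈ 133.60 mph → 133.6 mph.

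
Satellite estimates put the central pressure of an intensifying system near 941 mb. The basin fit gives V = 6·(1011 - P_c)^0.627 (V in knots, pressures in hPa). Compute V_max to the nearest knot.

86 kt

ΔP = 1011 − 941 = 70 mb.
70^0.627 ≈ 14.351.
V ≈ 6 × 14.351 ≈ 86.1 kt.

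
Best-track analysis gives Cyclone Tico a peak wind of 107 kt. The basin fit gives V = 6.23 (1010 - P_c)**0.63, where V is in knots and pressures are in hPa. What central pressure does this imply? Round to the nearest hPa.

ΔP = (V / 6.23)^(1/0.63) = (107/6.23)^1.587.
107/6.23 = 17.175; 17.175^1.587 ≈ 91.23 hPa.
P_c = 1010 − 91.23 = 918.77 ≈ 919 hPa.

919 hPa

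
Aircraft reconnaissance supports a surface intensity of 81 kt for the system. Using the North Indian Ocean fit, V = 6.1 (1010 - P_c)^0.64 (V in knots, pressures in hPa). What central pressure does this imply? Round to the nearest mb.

ΔP = (V / 6.1)^(1/0.64) = (81/6.1)^1.562.
81/6.1 = 13.279; 13.279^1.562 ≈ 56.88 mb.
P_c = 1010 − 56.88 = 953.12 ≈ 953 mb.

953 mb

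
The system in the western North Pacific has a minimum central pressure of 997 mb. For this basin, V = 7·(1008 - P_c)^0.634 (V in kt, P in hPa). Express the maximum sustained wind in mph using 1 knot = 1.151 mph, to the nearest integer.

ΔP = 1008 − 997 = 11 mb.
V ≈ 7 × 11^0.634 = 7 × 4.573 ≈ 32.014 kt.
32.014 × 1.151 ≈ 36.85 mph → 37 mph.

37 mph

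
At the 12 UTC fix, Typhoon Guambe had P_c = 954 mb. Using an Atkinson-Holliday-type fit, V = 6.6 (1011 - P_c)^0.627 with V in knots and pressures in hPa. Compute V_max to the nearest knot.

83 kt

ΔP = 1011 − 954 = 57 mb.
57^0.627 ≈ 12.616.
V ≈ 6.6 × 12.616 ≈ 83.3 kt.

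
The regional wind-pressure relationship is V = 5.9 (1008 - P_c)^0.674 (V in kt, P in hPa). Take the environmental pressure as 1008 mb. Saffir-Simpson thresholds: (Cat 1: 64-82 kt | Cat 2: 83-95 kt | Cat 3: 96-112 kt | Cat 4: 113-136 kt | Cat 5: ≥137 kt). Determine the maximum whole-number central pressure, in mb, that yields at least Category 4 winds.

928 mb

Category 4 begins at V = 113 kt.
Required ΔP = (113/5.9)^(1/0.674) = 19.153^1.484 ≈ 79.88 mb.
P_c ≤ 1008 − 79.88 = 928.12, so the highest integer P_c is 928 mb.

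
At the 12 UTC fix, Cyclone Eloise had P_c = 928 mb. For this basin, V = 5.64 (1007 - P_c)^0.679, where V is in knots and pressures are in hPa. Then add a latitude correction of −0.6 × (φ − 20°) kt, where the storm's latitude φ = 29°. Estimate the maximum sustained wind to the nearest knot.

104 kt

ΔP = 1007 − 928 = 79 mb.
79^0.679 ≈ 19.431.
V ≈ 5.64 × 19.431 ≈ 109.6 kt.
Latitude correction: −0.6 × (29 − 20) = -5.4 kt.
Corrected V ≈ 104.2 kt → 104 kt.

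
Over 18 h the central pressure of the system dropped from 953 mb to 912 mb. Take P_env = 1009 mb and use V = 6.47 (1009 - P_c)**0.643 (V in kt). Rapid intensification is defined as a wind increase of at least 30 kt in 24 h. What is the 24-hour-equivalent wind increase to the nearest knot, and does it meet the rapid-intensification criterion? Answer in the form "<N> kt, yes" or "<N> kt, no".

49 kt, yes

V₁: ΔP = 56, V ≈ 6.47 × 56^0.643 ≈ 86.10 kt.
V₂: ΔP = 97, V ≈ 6.47 × 97^0.643 ≈ 122.57 kt.
ΔV over 18 h = 36.47 kt → 24 h equivalent = 36.47 × 24/18 ≈ 48.63 kt.
49 kt ≥ 30 kt ⇒ rapid intensification.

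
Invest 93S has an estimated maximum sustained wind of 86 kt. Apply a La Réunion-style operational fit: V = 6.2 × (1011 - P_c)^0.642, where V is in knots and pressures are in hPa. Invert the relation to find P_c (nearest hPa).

951 hPa

ΔP = (V / 6.2)^(1/0.642) = (86/6.2)^1.558.
86/6.2 = 13.871; 13.871^1.558 ≈ 60.11 hPa.
P_c = 1011 − 60.11 = 950.89 ≈ 951 hPa.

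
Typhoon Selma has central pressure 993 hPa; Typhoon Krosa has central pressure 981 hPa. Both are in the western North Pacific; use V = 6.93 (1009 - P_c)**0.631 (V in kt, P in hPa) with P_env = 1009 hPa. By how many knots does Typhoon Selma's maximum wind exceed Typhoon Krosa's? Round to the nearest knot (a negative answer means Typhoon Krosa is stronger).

-17 kt

Typhoon Selma: ΔP = 16; V ≈ 6.93 × 16^0.631 ≈ 39.86 kt.
Typhoon Krosa: ΔP = 28; V ≈ 6.93 × 28^0.631 ≈ 56.74 kt.
Difference ≈ 39.86 − 56.74 = -16.88 → -17 kt.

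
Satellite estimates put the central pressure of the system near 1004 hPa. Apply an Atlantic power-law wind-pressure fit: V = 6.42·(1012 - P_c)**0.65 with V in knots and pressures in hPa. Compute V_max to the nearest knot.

ΔP = 1012 − 1004 = 8 hPa.
8^0.65 ≈ 3.864.
V ≈ 6.42 × 3.864 ≈ 24.8 kt.

25 kt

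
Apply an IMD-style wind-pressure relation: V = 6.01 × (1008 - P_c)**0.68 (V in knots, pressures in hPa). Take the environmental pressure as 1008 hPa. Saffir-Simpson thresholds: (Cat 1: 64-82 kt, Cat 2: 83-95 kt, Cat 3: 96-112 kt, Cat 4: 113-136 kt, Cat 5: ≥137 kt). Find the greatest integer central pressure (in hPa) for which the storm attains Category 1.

975 hPa

Category 1 begins at V = 64 kt.
Required ΔP = (64/6.01)^(1/0.68) = 10.649^1.471 ≈ 32.41 hPa.
P_c ≤ 1008 − 32.41 = 975.59, so the highest integer P_c is 975 hPa.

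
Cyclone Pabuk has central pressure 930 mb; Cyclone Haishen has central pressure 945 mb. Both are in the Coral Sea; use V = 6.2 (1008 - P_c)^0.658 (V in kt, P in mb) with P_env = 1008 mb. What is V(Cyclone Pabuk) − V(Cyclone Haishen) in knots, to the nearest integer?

14 kt

Cyclone Pabuk: ΔP = 78; V ≈ 6.2 × 78^0.658 ≈ 108.99 kt.
Cyclone Haishen: ΔP = 63; V ≈ 6.2 × 63^0.658 ≈ 94.70 kt.
Difference ≈ 108.99 − 94.70 = 14.29 → 14 kt.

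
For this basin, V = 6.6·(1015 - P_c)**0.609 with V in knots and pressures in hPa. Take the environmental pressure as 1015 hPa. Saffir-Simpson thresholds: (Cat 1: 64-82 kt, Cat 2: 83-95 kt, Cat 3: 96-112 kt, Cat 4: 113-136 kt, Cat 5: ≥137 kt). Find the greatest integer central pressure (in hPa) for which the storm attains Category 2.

951 hPa

Category 2 begins at V = 83 kt.
Required ΔP = (83/6.6)^(1/0.609) = 12.576^1.642 ≈ 63.90 hPa.
P_c ≤ 1015 − 63.90 = 951.10, so the highest integer P_c is 951 hPa.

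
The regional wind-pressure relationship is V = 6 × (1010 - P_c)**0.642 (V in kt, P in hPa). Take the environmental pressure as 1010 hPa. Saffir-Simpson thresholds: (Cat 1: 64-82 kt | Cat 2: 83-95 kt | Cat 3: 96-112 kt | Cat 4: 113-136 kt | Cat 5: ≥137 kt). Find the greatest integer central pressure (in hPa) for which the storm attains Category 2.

Category 2 begins at V = 83 kt.
Required ΔP = (83/6)^(1/0.642) = 13.833^1.558 ≈ 59.86 hPa.
P_c ≤ 1010 − 59.86 = 950.14, so the highest integer P_c is 950 hPa.

950 hPa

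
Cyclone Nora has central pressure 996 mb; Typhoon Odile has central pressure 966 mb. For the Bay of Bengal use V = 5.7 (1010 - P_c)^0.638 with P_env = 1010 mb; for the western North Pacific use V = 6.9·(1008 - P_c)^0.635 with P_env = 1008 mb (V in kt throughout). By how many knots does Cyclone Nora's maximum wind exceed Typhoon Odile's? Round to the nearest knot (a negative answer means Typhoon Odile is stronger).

Cyclone Nora: ΔP = 14; V ≈ 5.7 × 14^0.638 ≈ 30.70 kt.
Typhoon Odile: ΔP = 42; V ≈ 6.9 × 42^0.635 ≈ 74.06 kt.
Difference ≈ 30.70 − 74.06 = -43.36 → -43 kt.

-43 kt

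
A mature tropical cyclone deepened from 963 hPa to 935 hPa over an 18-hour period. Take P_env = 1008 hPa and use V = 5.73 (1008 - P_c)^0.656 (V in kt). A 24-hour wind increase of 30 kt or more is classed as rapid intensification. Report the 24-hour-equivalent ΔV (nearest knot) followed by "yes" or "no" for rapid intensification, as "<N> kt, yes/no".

35 kt, yes

V₁: ΔP = 45, V ≈ 5.73 × 45^0.656 ≈ 69.61 kt.
V₂: ΔP = 73, V ≈ 5.73 × 73^0.656 ≈ 95.61 kt.
ΔV over 18 h = 26.00 kt → 24 h equivalent = 26.00 × 24/18 ≈ 34.67 kt.
35 kt ≥ 30 kt ⇒ rapid intensification.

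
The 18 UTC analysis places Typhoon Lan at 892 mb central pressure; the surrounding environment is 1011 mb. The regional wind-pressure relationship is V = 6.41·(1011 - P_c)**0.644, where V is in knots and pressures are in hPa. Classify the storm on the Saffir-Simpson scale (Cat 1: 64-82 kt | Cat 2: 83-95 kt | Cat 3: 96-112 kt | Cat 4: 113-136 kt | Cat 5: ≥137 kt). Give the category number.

5

ΔP = 1011 − 892 = 119 mb.
V ≈ 6.41 × 119^0.644 = 6.41 × 21.71 ≈ 139 kt.
139 kt falls in the Category 5 band.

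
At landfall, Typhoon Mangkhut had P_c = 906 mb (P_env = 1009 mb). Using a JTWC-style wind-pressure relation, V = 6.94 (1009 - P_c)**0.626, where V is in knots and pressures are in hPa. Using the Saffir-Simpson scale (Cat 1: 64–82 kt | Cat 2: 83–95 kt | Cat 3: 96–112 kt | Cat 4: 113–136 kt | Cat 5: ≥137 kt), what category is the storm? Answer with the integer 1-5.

4

ΔP = 1009 − 906 = 103 mb.
V ≈ 6.94 × 103^0.626 = 6.94 × 18.20 ≈ 126 kt.
126 kt falls in the Category 4 band.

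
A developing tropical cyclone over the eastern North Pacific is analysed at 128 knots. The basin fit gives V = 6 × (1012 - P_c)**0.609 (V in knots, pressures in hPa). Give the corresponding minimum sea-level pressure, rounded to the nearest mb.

ΔP = (V / 6)^(1/0.609) = (128/6)^1.642.
128/6 = 21.333; 21.333^1.642 ≈ 152.18 mb.
P_c = 1012 − 152.18 = 859.82 ≈ 860 mb.

860 mb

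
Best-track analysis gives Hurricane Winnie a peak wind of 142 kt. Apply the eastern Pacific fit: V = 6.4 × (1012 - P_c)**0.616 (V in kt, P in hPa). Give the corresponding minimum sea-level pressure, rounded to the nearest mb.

859 mb

ΔP = (V / 6.4)^(1/0.616) = (142/6.4)^1.623.
142/6.4 = 22.188; 22.188^1.623 ≈ 153.19 mb.
P_c = 1012 − 153.19 = 858.81 ≈ 859 mb.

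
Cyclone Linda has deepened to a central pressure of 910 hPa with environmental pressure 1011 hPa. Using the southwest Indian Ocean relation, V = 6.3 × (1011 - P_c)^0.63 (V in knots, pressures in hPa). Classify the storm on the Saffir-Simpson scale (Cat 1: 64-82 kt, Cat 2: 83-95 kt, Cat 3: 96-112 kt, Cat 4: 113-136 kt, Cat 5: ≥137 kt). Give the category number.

ΔP = 1011 − 910 = 101 hPa.
V ≈ 6.3 × 101^0.63 = 6.3 × 18.31 ≈ 115 kt.
115 kt falls in the Category 4 band.

4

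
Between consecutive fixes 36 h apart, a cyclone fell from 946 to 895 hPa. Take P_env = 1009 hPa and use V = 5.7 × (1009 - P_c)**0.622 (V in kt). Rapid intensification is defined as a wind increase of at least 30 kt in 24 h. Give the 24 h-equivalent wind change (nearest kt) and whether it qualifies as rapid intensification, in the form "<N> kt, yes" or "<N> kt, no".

22 kt, no

V₁: ΔP = 63, V ≈ 5.7 × 63^0.622 ≈ 75.00 kt.
V₂: ΔP = 114, V ≈ 5.7 × 114^0.622 ≈ 108.46 kt.
ΔV over 36 h = 33.46 kt → 24 h equivalent = 33.46 × 24/36 ≈ 22.31 kt.
22 kt < 30 kt ⇒ not rapid intensification.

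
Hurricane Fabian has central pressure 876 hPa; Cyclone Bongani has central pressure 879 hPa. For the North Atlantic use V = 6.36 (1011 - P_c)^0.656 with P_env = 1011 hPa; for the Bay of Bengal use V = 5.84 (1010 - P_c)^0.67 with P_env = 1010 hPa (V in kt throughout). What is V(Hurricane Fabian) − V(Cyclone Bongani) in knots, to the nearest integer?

6 kt

Hurricane Fabian: ΔP = 135; V ≈ 6.36 × 135^0.656 ≈ 158.84 kt.
Cyclone Bongani: ΔP = 131; V ≈ 5.84 × 131^0.67 ≈ 153.10 kt.
Difference ≈ 158.84 − 153.10 = 5.74 → 6 kt.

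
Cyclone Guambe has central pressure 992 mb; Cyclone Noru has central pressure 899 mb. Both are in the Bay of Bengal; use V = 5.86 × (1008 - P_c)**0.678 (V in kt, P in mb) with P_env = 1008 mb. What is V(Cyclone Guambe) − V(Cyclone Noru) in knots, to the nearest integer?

-103 kt

Cyclone Guambe: ΔP = 16; V ≈ 5.86 × 16^0.678 ≈ 38.40 kt.
Cyclone Noru: ΔP = 109; V ≈ 5.86 × 109^0.678 ≈ 141.02 kt.
Difference ≈ 38.40 − 141.02 = -102.62 → -103 kt.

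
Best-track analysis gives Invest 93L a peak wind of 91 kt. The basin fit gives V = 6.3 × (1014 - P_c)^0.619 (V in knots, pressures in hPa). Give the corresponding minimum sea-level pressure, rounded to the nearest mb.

ΔP = (V / 6.3)^(1/0.619) = (91/6.3)^1.616.
91/6.3 = 14.444; 14.444^1.616 ≈ 74.73 mb.
P_c = 1014 − 74.73 = 939.27 ≈ 939 mb.

939 mb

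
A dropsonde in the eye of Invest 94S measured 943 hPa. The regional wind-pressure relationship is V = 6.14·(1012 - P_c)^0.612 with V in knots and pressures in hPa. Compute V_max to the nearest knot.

82 kt

ΔP = 1012 − 943 = 69 hPa.
69^0.612 ≈ 13.347.
V ≈ 6.14 × 13.347 ≈ 81.9 kt.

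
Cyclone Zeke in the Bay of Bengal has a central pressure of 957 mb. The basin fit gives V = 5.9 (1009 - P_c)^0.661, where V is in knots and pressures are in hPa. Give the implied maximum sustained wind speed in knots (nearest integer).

ΔP = 1009 − 957 = 52 mb.
52^0.661 ≈ 13.623.
V ≈ 5.9 × 13.623 ≈ 80.4 kt.

80 kt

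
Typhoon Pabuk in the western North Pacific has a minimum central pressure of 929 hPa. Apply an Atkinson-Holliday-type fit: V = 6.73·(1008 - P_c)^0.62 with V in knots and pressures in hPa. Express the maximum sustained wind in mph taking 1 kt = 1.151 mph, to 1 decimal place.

ΔP = 1008 − 929 = 79 hPa.
V ≈ 6.73 × 79^0.62 = 6.73 × 15.015 ≈ 101.052 kt.
101.052 × 1.151 ≈ 116.31 mph → 116.3 mph.

116.3 mph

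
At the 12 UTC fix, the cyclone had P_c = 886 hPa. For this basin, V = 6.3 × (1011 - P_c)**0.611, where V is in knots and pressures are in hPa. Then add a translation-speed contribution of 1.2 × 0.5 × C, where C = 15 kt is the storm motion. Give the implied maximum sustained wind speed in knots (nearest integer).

129 kt

ΔP = 1011 − 886 = 125 hPa.
125^0.611 ≈ 19.108.
V ≈ 6.3 × 19.108 ≈ 120.4 kt.
Translation term: 1.2 × 0.5 × 15 = 9 kt.
Corrected V ≈ 129.4 kt → 129 kt.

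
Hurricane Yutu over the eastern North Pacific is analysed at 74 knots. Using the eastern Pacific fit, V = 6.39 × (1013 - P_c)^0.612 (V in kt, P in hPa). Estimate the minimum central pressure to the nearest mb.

958 mb

ΔP = (V / 6.39)^(1/0.612) = (74/6.39)^1.634.
74/6.39 = 11.581; 11.581^1.634 ≈ 54.72 mb.
P_c = 1013 − 54.72 = 958.28 ≈ 958 mb.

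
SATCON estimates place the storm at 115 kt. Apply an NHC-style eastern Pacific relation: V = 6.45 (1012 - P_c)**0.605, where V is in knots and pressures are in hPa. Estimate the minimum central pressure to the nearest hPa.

895 hPa

ΔP = (V / 6.45)^(1/0.605) = (115/6.45)^1.653.
115/6.45 = 17.829; 17.829^1.653 ≈ 116.95 hPa.
P_c = 1012 − 116.95 = 895.05 ≈ 895 hPa.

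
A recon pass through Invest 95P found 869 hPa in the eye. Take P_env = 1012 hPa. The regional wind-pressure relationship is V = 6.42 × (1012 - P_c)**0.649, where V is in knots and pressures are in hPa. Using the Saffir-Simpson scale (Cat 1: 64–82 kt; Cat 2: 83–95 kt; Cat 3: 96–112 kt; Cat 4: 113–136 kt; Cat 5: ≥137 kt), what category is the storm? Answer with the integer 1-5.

5

ΔP = 1012 − 869 = 143 hPa.
V ≈ 6.42 × 143^0.649 = 6.42 × 25.05 ≈ 161 kt.
161 kt falls in the Category 5 band.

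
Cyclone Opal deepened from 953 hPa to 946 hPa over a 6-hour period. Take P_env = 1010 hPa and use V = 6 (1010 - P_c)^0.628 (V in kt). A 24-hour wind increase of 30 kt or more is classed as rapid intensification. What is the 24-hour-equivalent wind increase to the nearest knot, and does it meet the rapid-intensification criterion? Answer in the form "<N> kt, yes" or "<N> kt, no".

23 kt, no

V₁: ΔP = 57, V ≈ 6 × 57^0.628 ≈ 76.00 kt.
V₂: ΔP = 64, V ≈ 6 × 64^0.628 ≈ 81.74 kt.
ΔV over 6 h = 5.74 kt → 24 h equivalent = 5.74 × 24/6 ≈ 22.96 kt.
23 kt < 30 kt ⇒ not rapid intensification.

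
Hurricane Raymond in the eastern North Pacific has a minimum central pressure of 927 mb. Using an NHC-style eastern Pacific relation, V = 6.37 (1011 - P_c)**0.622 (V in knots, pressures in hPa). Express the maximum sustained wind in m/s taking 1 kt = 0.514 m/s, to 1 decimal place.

51.5 m/s

ΔP = 1011 − 927 = 84 mb.
V ≈ 6.37 × 84^0.622 = 6.37 × 15.736 ≈ 100.240 kt.
100.240 × 0.514 ≈ 51.52 m/s → 51.5 m/s.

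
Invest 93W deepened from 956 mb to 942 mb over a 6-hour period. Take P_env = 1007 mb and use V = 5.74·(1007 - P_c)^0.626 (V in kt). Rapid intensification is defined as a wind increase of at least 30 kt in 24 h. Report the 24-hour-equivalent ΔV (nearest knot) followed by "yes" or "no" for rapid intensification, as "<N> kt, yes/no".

44 kt, yes

V₁: ΔP = 51, V ≈ 5.74 × 51^0.626 ≈ 67.27 kt.
V₂: ΔP = 65, V ≈ 5.74 × 65^0.626 ≈ 78.31 kt.
ΔV over 6 h = 11.04 kt → 24 h equivalent = 11.04 × 24/6 ≈ 44.16 kt.
44 kt ≥ 30 kt ⇒ rapid intensification.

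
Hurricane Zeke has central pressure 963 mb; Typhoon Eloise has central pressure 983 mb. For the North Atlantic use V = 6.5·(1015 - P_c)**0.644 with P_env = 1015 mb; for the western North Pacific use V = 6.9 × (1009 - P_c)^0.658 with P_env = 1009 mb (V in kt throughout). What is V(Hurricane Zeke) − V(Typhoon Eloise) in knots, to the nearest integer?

24 kt

Hurricane Zeke: ΔP = 52; V ≈ 6.5 × 52^0.644 ≈ 82.80 kt.
Typhoon Eloise: ΔP = 26; V ≈ 6.9 × 26^0.658 ≈ 58.87 kt.
Difference ≈ 82.80 − 58.87 = 23.93 → 24 kt.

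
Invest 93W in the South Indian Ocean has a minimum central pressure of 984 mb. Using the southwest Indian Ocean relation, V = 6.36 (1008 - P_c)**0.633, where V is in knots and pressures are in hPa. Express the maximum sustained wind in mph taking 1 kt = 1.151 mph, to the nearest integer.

ΔP = 1008 − 984 = 24 mb.
V ≈ 6.36 × 24^0.633 = 6.36 × 7.476 ≈ 47.548 kt.
47.548 × 1.151 ≈ 54.73 mph → 55 mph.

55 mph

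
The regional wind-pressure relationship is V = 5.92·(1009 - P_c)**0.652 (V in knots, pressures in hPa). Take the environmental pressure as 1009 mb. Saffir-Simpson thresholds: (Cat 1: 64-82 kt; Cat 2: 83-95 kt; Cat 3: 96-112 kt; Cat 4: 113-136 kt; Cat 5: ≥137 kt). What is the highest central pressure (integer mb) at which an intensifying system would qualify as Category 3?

Category 3 begins at V = 96 kt.
Required ΔP = (96/5.92)^(1/0.652) = 16.216^1.534 ≈ 71.74 mb.
P_c ≤ 1009 − 71.74 = 937.26, so the highest integer P_c is 937 mb.

937 mb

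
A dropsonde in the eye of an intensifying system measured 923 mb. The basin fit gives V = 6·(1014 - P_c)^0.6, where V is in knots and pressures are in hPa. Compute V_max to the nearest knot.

90 kt

ΔP = 1014 − 923 = 91 mb.
91^0.6 ≈ 14.977.
V ≈ 6 × 14.977 ≈ 89.9 kt.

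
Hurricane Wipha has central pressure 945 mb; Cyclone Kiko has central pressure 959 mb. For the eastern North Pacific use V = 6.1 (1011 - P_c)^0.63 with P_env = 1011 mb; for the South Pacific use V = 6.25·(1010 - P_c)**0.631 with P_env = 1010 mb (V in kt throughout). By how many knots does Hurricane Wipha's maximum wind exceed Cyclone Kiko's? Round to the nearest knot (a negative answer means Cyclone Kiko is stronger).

Hurricane Wipha: ΔP = 66; V ≈ 6.1 × 66^0.63 ≈ 85.44 kt.
Cyclone Kiko: ΔP = 51; V ≈ 6.25 × 51^0.631 ≈ 74.71 kt.
Difference ≈ 85.44 − 74.71 = 10.73 → 11 kt.

11 kt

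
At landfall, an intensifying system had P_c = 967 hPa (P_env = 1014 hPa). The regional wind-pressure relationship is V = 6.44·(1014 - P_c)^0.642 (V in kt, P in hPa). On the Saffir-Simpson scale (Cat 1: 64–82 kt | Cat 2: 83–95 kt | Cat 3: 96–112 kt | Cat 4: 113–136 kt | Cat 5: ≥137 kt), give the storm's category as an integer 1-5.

1

ΔP = 1014 − 967 = 47 hPa.
V ≈ 6.44 × 47^0.642 = 6.44 × 11.84 ≈ 76 kt.
76 kt falls in the Category 1 band.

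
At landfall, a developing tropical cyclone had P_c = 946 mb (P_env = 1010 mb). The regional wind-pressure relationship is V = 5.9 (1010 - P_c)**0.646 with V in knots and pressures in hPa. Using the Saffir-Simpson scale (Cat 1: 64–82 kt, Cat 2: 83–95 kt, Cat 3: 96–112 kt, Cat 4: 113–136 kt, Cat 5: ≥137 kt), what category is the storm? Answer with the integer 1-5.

2

ΔP = 1010 − 946 = 64 mb.
V ≈ 5.9 × 64^0.646 = 5.9 × 14.68 ≈ 87 kt.
87 kt falls in the Category 2 band.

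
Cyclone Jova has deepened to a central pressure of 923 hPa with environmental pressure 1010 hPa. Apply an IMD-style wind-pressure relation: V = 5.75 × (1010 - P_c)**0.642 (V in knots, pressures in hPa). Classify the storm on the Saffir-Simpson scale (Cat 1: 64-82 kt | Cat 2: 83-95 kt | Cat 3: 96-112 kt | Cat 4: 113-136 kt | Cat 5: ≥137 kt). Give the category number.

ΔP = 1010 − 923 = 87 hPa.
V ≈ 5.75 × 87^0.642 = 5.75 × 17.59 ≈ 101 kt.
101 kt falls in the Category 3 band.

3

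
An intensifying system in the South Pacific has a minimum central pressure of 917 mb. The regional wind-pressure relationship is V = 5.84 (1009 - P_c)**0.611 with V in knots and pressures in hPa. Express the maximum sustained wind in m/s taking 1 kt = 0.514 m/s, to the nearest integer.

48 m/s

ΔP = 1009 − 917 = 92 mb.
V ≈ 5.84 × 92^0.611 = 5.84 × 15.844 ≈ 92.531 kt.
92.531 × 0.514 ≈ 47.56 m/s → 48 m/s.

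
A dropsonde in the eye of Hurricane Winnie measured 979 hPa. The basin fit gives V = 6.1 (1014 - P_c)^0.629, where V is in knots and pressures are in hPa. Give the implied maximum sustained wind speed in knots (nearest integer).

ΔP = 1014 − 979 = 35 hPa.
35^0.629 ≈ 9.359.
V ≈ 6.1 × 9.359 ≈ 57.1 kt.

57 kt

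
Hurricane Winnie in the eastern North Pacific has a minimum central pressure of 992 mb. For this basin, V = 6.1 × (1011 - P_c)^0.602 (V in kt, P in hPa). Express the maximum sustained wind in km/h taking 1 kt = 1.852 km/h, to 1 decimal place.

ΔP = 1011 − 992 = 19 mb.
V ≈ 6.1 × 19^0.602 = 6.1 × 5.886 ≈ 35.904 kt.
35.904 × 1.852 ≈ 66.49 km/h → 66.5 km/h.

66.5 km/h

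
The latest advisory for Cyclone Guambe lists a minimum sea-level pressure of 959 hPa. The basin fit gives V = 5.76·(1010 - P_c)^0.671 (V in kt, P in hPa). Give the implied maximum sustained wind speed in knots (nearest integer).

81 kt

ΔP = 1010 − 959 = 51 hPa.
51^0.671 ≈ 13.989.
V ≈ 5.76 × 13.989 ≈ 80.6 kt.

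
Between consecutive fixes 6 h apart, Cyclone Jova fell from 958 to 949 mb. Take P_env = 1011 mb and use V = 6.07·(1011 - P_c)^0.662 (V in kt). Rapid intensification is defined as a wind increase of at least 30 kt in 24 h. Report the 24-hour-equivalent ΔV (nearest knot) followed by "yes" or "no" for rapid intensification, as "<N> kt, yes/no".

V₁: ΔP = 53, V ≈ 6.07 × 53^0.662 ≈ 84.07 kt.
V₂: ΔP = 62, V ≈ 6.07 × 62^0.662 ≈ 93.27 kt.
ΔV over 6 h = 9.20 kt → 24 h equivalent = 9.20 × 24/6 ≈ 36.80 kt.
37 kt ≥ 30 kt ⇒ rapid intensification.

37 kt, yes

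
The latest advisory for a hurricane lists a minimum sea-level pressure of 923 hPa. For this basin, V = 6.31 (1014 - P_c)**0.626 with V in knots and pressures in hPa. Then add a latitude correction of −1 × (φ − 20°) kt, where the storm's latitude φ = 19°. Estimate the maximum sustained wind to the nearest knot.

107 kt

ΔP = 1014 − 923 = 91 hPa.
91^0.626 ≈ 16.841.
V ≈ 6.31 × 16.841 ≈ 106.3 kt.
Latitude correction: −1 × (19 − 20) = 1 kt.
Corrected V ≈ 107.3 kt → 107 kt.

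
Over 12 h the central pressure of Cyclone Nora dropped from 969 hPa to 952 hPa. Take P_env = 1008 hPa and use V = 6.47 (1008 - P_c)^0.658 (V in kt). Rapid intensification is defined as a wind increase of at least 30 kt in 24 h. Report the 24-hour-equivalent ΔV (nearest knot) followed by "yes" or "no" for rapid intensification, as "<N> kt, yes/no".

V₁: ΔP = 39, V ≈ 6.47 × 39^0.658 ≈ 72.08 kt.
V₂: ΔP = 56, V ≈ 6.47 × 56^0.658 ≈ 91.46 kt.
ΔV over 12 h = 19.38 kt → 24 h equivalent = 19.38 × 24/12 ≈ 38.76 kt.
39 kt ≥ 30 kt ⇒ rapid intensification.

39 kt, yes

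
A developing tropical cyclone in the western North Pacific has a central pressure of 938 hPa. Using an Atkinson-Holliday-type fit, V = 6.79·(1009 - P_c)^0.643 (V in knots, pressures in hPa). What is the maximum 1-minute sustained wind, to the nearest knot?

105 kt

ΔP = 1009 − 938 = 71 hPa.
71^0.643 ≈ 15.501.
V ≈ 6.79 × 15.501 ≈ 105.3 kt.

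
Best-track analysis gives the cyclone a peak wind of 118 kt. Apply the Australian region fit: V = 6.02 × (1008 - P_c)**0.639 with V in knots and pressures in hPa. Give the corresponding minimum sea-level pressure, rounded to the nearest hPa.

ΔP = (V / 6.02)^(1/0.639) = (118/6.02)^1.565.
118/6.02 = 19.601; 19.601^1.565 ≈ 105.28 hPa.
P_c = 1008 − 105.28 = 902.72 ≈ 903 hPa.

903 hPa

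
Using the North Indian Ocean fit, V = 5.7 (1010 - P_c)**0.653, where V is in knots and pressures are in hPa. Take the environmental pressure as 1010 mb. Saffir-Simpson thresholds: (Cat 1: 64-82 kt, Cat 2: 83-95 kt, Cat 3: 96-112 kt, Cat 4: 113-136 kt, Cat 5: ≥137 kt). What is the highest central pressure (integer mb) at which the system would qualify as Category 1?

969 mb

Category 1 begins at V = 64 kt.
Required ΔP = (64/5.7)^(1/0.653) = 11.228^1.531 ≈ 40.59 mb.
P_c ≤ 1010 − 40.59 = 969.41, so the highest integer P_c is 969 mb.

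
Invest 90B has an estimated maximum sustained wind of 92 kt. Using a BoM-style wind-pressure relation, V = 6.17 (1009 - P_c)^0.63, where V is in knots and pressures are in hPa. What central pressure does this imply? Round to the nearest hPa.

ΔP = (V / 6.17)^(1/0.63) = (92/6.17)^1.587.
92/6.17 = 14.911; 14.911^1.587 ≈ 72.90 hPa.
P_c = 1009 − 72.90 = 936.10 ≈ 936 hPa.

936 hPa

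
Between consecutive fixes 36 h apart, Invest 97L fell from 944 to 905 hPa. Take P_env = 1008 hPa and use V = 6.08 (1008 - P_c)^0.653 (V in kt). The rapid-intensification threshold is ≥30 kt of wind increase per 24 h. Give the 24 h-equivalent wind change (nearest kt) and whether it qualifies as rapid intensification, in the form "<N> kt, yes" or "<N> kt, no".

V₁: ΔP = 64, V ≈ 6.08 × 64^0.653 ≈ 91.90 kt.
V₂: ΔP = 103, V ≈ 6.08 × 103^0.653 ≈ 125.40 kt.
ΔV over 36 h = 33.50 kt → 24 h equivalent = 33.50 × 24/36 ≈ 22.33 kt.
22 kt < 30 kt ⇒ not rapid intensification.

22 kt, no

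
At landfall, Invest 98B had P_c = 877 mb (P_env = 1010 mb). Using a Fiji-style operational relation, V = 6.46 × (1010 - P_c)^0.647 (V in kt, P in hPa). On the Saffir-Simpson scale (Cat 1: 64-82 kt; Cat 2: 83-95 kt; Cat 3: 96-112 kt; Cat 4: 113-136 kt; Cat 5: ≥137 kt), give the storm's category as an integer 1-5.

5

ΔP = 1010 − 877 = 133 mb.
V ≈ 6.46 × 133^0.647 = 6.46 × 23.67 ≈ 153 kt.
153 kt falls in the Category 5 band.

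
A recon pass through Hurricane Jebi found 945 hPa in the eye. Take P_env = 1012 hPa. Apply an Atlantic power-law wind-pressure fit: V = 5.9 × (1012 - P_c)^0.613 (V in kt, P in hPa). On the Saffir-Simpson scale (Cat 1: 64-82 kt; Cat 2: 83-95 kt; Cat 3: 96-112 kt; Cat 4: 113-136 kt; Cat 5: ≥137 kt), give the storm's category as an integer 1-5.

ΔP = 1012 − 945 = 67 hPa.
V ≈ 5.9 × 67^0.613 = 5.9 × 13.16 ≈ 78 kt.
78 kt falls in the Category 1 band.

1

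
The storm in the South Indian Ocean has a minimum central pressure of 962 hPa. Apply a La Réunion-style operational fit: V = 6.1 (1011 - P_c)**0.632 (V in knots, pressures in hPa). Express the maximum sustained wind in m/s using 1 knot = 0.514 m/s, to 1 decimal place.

ΔP = 1011 − 962 = 49 hPa.
V ≈ 6.1 × 49^0.632 = 6.1 × 11.700 ≈ 71.373 kt.
71.373 × 0.514 ≈ 36.69 m/s → 36.7 m/s.

36.7 m/s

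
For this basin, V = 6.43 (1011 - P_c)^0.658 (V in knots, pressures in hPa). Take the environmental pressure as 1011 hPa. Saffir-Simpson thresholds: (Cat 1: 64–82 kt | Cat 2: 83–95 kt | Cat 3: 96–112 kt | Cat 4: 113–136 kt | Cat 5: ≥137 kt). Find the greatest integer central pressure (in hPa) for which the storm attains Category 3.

950 hPa

Category 3 begins at V = 96 kt.
Required ΔP = (96/6.43)^(1/0.658) = 14.930^1.520 ≈ 60.85 hPa.
P_c ≤ 1011 − 60.85 = 950.15, so the highest integer P_c is 950 hPa.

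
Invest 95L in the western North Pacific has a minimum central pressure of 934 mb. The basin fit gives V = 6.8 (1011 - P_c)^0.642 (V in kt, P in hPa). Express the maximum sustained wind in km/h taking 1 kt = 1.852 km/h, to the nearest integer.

ΔP = 1011 − 934 = 77 mb.
V ≈ 6.8 × 77^0.642 = 6.8 × 16.260 ≈ 110.570 kt.
110.570 × 1.852 ≈ 204.78 km/h → 205 km/h.

205 km/h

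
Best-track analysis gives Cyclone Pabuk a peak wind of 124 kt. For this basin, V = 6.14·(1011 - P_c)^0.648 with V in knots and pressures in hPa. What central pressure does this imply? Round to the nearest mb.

908 mb

ΔP = (V / 6.14)^(1/0.648) = (124/6.14)^1.543.
124/6.14 = 20.195; 20.195^1.543 ≈ 103.34 mb.
P_c = 1011 − 103.34 = 907.66 ≈ 908 mb.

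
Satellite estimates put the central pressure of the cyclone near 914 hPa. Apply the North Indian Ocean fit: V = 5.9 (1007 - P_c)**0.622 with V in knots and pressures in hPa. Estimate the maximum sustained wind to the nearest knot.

99 kt

ΔP = 1007 − 914 = 93 hPa.
93^0.622 ≈ 16.765.
V ≈ 5.9 × 16.765 ≈ 98.9 kt.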